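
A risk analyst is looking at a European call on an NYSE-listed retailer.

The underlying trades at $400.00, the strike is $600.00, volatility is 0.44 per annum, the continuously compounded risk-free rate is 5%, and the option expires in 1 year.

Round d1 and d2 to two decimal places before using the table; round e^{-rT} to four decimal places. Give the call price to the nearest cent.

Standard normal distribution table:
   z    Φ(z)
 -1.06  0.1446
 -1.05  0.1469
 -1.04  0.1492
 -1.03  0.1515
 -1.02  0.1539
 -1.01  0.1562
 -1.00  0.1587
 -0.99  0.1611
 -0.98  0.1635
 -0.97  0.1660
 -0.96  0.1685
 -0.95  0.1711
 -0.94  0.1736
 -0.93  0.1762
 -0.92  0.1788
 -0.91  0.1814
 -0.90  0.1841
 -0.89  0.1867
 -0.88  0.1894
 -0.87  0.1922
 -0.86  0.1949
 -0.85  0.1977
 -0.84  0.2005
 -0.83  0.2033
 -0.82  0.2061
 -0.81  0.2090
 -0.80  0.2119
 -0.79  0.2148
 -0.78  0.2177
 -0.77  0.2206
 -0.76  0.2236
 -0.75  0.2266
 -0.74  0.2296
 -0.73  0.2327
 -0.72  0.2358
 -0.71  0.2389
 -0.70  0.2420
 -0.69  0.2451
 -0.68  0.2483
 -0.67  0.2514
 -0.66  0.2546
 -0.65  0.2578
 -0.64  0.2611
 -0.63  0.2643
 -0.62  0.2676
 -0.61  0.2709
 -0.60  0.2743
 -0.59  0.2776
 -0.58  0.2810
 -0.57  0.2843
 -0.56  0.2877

$24.58

T = 1;  σ√T = 0.4400
d₁ = [ln(400/600) + (0.05 + 0.44²/2)·1] / 0.4400 = [-0.4055 + 0.1468] / 0.4400 = -0.5879 ≈ -0.59
d₂ = d₁ − σ√T = -0.5879 − 0.4400 = -1.0279 ≈ -1.03
exp(−rT) = exp(−0.05·1) = 0.9512
N(d₁) = N(-0.59) = 0.2776;  N(d₂) = N(-1.03) = 0.1515
C = 400·0.2776 − 600·0.9512·0.1515 = 111.0400 − 86.4641 = 24.5759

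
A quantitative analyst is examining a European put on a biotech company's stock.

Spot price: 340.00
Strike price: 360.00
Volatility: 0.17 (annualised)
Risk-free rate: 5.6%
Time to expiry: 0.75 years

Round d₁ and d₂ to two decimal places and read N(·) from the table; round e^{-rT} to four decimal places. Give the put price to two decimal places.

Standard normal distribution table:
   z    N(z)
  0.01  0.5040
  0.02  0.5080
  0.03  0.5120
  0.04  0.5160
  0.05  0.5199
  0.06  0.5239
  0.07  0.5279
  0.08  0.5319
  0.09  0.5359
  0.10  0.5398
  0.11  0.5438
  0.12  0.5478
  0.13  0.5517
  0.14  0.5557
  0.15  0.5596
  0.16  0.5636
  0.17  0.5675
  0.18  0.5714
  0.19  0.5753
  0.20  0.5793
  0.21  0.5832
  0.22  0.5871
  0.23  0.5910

σ√T = 0.17 × 0.8660 = 0.1472
d₁ = [ln(340/360) + (0.056 + 0.17²/2)·0.75] / 0.1472 = [-0.0572 + 0.0528] / 0.1472 = -0.0293 ⇒ -0.03
d₂ = d₁ − σ√T = -0.0293 − 0.1472 = -0.1766 ⇒ -0.18
e^(−rT) = e^(−0.056·0.75) = 0.9589
P = 360·0.9589·N(0.18) − 340·N(0.03) = 360·0.9589·0.5714 − 340·0.5120 = 197.2496 − 174.0800 = 23.1696

23.17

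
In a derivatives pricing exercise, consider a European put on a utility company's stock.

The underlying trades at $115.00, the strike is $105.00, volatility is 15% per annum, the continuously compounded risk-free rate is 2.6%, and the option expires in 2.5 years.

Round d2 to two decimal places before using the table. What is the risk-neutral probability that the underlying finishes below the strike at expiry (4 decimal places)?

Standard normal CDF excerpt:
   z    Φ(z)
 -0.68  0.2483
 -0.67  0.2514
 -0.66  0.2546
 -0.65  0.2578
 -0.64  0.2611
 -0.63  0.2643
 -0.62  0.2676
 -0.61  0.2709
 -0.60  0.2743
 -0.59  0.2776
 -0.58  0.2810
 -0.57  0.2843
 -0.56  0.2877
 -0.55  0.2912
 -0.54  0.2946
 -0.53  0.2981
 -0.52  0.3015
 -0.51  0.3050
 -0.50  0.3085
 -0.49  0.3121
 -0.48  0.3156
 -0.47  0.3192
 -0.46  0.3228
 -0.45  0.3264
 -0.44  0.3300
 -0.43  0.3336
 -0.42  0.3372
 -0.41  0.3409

0.2946

σ√T = 0.15 × 1.5811 = 0.2372
ln(S/K) + (r + σ²/2)T = ln(115/105) + (0.026 + 0.15²/2)·2.5 = 0.0910 + 0.0931 = 0.1841
d₁ = 0.1841 / 0.2372 = 0.7762 → 0.78
d₂ = d₁ − σ√T = 0.7762 − 0.2372 = 0.5390 → 0.54
Risk-neutral Pr[S_T < K] = N(−d₂) = N(-0.54) = 0.2946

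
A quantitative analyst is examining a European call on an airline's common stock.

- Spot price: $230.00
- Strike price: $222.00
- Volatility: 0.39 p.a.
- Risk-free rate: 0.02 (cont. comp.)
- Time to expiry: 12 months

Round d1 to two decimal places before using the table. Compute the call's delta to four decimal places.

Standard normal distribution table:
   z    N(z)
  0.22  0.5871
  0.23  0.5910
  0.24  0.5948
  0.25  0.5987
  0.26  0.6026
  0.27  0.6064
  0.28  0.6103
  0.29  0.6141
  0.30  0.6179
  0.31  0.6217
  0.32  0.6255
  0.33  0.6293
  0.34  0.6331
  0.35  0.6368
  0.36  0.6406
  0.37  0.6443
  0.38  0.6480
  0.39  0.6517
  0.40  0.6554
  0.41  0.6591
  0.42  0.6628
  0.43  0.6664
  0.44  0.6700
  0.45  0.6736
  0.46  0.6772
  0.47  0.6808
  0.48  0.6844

0.6331

σ√T = 0.39 × 1.0000 = 0.3900
d₁ = [ln(230/222) + (0.02 + 0.39²/2)·1] / 0.3900 = [0.0354 + 0.0961] / 0.3900 = 0.3371 → 0.34
N(d₁) = N(0.34) = 0.6331
Δ_call = N(d₁) = 0.6331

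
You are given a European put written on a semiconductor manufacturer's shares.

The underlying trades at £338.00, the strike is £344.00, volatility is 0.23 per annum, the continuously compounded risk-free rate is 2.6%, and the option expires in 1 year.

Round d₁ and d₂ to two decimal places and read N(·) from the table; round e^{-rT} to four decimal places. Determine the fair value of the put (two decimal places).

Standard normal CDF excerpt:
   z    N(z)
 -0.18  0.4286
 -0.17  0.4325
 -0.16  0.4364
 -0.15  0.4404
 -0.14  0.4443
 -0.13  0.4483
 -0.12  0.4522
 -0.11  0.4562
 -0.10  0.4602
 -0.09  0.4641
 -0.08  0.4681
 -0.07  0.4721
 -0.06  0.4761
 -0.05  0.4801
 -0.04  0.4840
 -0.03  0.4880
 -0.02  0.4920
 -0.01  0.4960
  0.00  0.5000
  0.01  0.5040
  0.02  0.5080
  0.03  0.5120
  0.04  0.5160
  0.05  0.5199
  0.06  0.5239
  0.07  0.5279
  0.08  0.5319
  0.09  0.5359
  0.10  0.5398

T = 1;  σ√T = 0.2300
d₁ = [ln(338/344) + (0.026 + ½·0.23²)·1] / (σ√T) = (-0.0176 + 0.0524) / 0.2300 = 0.1515 ⇒ 0.15
d₂ = 0.1515 − 0.2300 = -0.0785 ⇒ -0.08
exp(−rT) = exp(−0.026·1) = 0.9743
N(−d₂) = N(0.08) = 0.5319;  N(−d₁) = N(-0.15) = 0.4404
P = 344·0.9743·0.5319 − 338·0.4404 = 178.2712 − 148.8552 = 29.4160

£29.42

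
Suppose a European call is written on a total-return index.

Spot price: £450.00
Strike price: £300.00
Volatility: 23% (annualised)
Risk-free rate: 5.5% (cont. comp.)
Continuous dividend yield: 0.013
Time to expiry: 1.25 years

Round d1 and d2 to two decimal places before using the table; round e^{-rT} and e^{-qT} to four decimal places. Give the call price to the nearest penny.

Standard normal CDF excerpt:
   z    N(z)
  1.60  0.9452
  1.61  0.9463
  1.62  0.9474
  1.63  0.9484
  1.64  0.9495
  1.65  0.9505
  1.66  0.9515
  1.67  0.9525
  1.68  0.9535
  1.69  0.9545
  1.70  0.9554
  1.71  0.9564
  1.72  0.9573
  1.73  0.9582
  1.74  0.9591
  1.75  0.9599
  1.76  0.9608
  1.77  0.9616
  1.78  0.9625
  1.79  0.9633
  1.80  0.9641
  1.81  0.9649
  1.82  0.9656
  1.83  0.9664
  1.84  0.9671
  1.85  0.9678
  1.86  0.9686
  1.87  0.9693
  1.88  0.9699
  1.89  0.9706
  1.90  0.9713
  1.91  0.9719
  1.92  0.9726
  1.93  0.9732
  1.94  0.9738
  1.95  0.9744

£164.10

T = 1.25;  σ√T = 0.2571
ln(S/K) + (r − q + σ²/2)T = ln(450/300) + (0.055 − 0.013 + 0.23²/2)·1.25 = 0.4055 + 0.0856 = 0.4910
d₁ = 0.4910 / 0.2571 = 1.9095 ⇒ 1.91
d₂ = d₁ − σ√T = 1.9095 − 0.2571 = 1.6524 ⇒ 1.65
e^(−qT) = e^(−0.013·1.25) = 0.9839;  e^(−rT) = e^(−0.055·1.25) = 0.9336
N(d₁) = N(1.91) = 0.9719;  N(d₂) = N(1.65) = 0.9505
C = 450·0.9839·0.9719 − 300·0.9336·0.9505 = 430.3136 − 266.2160 = 164.0975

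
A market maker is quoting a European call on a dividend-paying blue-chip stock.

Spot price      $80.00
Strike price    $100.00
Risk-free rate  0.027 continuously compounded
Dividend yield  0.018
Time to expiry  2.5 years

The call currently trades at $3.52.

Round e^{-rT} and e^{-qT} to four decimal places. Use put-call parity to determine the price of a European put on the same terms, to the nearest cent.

$20.51

exp(−qT) = exp(−0.018·2.5) = 0.9560;  exp(−rT) = exp(−0.027·2.5) = 0.9347
Put-call parity: C − P = S·e^(−qT) − K·e^(−rT) = 80·0.9560 − 100·0.9347 = 76.4800 − 93.4700 = -16.9900
P = C − (C − P) = 3.52 − (-16.9900) = 20.5100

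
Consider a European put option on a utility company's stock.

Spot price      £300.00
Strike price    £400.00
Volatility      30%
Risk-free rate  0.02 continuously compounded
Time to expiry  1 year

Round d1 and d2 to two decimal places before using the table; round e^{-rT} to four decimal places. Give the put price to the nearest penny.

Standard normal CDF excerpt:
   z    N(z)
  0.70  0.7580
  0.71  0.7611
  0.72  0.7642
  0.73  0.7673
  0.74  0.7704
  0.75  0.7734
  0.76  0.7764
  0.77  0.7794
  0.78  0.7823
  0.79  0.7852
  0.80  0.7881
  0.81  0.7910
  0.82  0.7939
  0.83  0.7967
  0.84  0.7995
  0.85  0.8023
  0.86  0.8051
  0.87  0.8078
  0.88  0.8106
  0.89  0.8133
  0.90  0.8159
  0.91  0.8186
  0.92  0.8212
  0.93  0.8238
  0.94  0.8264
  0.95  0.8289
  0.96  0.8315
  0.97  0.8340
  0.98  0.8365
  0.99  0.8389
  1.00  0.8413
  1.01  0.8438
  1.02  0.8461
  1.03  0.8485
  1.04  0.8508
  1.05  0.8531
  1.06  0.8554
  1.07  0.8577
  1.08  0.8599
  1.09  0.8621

£102.46

σ√T = 0.3 × 1.0000 = 0.3000
d₁ = [ln(300/400) + (0.02 + 0.3²/2)·1] / 0.3000 = [-0.2877 + 0.0650] / 0.3000 = -0.7423 ≈ -0.74
d₂ = d₁ − σ√T = -0.7423 − 0.3000 = -1.0423 ≈ -1.04
e^(−rT) = e^(−0.02·1) = 0.9802
N(−d₂) = N(1.04) = 0.8508;  N(−d₁) = N(0.74) = 0.7704
P = 400·0.9802·0.8508 − 300·0.7704 = 333.5817 − 231.1200 = 102.4617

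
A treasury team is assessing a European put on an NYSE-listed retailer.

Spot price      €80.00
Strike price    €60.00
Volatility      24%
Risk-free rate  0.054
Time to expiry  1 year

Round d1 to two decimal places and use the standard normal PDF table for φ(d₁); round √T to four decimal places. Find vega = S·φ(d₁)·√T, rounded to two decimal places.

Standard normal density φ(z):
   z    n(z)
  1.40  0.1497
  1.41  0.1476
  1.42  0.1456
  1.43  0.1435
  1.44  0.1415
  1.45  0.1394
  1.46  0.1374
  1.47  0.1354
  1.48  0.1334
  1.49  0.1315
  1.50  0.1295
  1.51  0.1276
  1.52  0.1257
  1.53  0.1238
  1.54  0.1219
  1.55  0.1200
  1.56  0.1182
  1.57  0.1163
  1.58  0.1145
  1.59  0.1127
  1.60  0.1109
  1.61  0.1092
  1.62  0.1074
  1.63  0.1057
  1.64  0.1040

σ√T = 0.24·√1 = 0.2400
ln(S/K) + (r + σ²/2)T = ln(80/60) + (0.054 + 0.24²/2)·1 = 0.2877 + 0.0828 = 0.3705
d₁ = 0.3705 / 0.2400 = 1.5437 ≈ 1.54
√T = √1 = 1.0000
φ(d₁) = φ(1.54) = 0.1219
vega = S·φ(d₁)·√T = 80·0.1219·1.0000 = 9.7520

9.75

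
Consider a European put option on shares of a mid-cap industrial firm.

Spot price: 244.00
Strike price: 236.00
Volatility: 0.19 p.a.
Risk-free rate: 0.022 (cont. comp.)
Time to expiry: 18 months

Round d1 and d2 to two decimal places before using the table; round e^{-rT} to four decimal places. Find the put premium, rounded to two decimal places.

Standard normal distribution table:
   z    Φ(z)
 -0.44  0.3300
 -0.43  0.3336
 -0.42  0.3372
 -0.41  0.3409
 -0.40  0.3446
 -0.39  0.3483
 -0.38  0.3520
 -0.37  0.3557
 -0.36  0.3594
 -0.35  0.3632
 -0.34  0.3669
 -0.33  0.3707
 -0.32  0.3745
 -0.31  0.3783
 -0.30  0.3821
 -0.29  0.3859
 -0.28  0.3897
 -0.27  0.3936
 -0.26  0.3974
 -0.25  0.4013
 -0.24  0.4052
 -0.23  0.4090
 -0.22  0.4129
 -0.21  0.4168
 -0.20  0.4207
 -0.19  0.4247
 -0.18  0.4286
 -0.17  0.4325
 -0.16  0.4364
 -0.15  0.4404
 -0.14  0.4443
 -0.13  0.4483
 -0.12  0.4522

T = 1.5;  σ√T = 0.2327
d₁ = [ln(244/236) + (0.022 + ½·0.19²)·1.5] / (σ√T) = (0.0333 + 0.0601) / 0.2327 = 0.4014 → 0.40
d₂ = 0.4014 − 0.2327 = 0.1687 → 0.17
exp(−rT) = exp(−0.022·1.5) = 0.9675
P = 236·0.9675·N(-0.17) − 244·N(-0.40) = 236·0.9675·0.4325 − 244·0.3446 = 98.7527 − 84.0824 = 14.6703

14.67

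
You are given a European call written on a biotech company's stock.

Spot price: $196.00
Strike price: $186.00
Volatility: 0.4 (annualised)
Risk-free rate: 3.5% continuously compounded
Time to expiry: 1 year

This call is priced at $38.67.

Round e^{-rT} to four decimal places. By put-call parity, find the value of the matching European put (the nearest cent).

e^(−rT) = e^(−0.035·1) = 0.9656
Put-call parity: C − P = S − K·e^(−rT) = 196 − 186·0.9656 = 196 − 179.6016 = 16.3984
P = C − (C − P) = 38.67 − (16.3984) = 22.2716

$22.27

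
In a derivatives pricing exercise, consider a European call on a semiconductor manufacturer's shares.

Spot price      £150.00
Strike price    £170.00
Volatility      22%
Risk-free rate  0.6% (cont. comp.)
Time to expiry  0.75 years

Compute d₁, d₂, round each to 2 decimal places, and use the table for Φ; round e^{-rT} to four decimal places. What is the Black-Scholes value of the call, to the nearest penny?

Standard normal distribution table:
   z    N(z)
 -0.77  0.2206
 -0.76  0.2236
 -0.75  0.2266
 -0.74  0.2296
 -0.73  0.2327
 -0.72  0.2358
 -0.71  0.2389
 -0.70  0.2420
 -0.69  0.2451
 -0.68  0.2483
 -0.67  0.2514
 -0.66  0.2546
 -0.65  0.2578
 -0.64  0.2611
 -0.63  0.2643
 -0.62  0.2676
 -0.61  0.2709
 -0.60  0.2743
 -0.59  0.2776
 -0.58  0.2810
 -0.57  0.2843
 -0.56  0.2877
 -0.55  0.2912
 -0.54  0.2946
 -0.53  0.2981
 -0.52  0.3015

£4.81

σ√T = 0.22·√0.75 = 0.1905
d₁ = [ln(150/170) + (0.006 + 0.22²/2)·0.75] / 0.1905 = [-0.1252 + 0.0226] / 0.1905 = -0.5381 → -0.54
d₂ = d₁ − σ√T = -0.5381 − 0.1905 = -0.7286 → -0.73
e^(−rT) = e^(−0.006·0.75) = 0.9955
C = 150·N(-0.54) − 170·0.9955·N(-0.73) = 150·0.2946 − 170·0.9955·0.2327 = 44.1900 − 39.3810 = 4.8090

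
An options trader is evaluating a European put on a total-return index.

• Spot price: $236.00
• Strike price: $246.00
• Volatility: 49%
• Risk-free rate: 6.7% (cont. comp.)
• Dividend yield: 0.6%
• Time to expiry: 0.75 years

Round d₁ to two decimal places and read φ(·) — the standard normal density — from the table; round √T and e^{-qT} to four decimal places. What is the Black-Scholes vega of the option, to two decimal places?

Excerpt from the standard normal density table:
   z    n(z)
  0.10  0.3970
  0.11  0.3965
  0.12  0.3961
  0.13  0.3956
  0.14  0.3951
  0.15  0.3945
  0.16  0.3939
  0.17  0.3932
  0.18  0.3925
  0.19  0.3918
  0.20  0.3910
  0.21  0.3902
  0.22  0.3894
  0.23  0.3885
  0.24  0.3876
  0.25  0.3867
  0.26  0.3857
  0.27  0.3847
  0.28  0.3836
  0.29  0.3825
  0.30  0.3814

σ√T = 0.49·√0.75 = 0.4244
d₁ = [ln(236/246) + (0.067 − 0.006 + ½·0.49²)·0.75] / (σ√T) = (-0.0415 + 0.1358) / 0.4244 = 0.2222 ≈ 0.22
√T = √0.75 = 0.8660
φ(d₁) = φ(0.22) = 0.3894
e^(−qT) = e^(−0.006·0.75) = 0.9955
vega = S·e^(−qT)·φ(d₁)·√T = 236·0.9955·0.3894·0.8660 = 79.2259

79.23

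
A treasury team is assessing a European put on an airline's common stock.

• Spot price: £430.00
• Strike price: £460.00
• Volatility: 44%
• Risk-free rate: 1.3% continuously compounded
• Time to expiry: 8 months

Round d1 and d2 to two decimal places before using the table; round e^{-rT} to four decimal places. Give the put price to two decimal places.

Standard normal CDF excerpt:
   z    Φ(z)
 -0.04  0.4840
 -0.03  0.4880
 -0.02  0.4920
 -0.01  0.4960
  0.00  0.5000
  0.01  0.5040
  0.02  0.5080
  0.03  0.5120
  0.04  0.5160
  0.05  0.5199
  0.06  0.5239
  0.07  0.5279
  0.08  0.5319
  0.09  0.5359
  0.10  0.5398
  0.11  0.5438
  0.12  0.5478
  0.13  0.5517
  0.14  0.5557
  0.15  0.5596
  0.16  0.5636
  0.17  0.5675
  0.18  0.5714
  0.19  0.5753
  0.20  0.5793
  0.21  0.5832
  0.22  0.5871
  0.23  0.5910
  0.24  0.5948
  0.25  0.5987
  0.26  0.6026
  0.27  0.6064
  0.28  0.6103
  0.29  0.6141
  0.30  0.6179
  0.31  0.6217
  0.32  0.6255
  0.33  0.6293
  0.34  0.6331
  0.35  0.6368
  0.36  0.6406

σ√T = 0.44·√0.6667 = 0.3593
ln(S/K) + (r + σ²/2)T = ln(430/460) + (0.013 + 0.44²/2)·0.6667 = -0.0674 + 0.0732 = 0.0058
d₁ = 0.0058 / 0.3593 = 0.0160 which rounds to 0.02
d₂ = d₁ − σ√T = 0.0160 − 0.3593 = -0.3432 which rounds to -0.34
e^(−rT) = e^(−0.013·0.6667) = 0.9914
P = 460·0.9914·N(0.34) − 430·N(-0.02) = 460·0.9914·0.6331 − 430·0.4920 = 288.7215 − 211.5600 = 77.1615

£77.16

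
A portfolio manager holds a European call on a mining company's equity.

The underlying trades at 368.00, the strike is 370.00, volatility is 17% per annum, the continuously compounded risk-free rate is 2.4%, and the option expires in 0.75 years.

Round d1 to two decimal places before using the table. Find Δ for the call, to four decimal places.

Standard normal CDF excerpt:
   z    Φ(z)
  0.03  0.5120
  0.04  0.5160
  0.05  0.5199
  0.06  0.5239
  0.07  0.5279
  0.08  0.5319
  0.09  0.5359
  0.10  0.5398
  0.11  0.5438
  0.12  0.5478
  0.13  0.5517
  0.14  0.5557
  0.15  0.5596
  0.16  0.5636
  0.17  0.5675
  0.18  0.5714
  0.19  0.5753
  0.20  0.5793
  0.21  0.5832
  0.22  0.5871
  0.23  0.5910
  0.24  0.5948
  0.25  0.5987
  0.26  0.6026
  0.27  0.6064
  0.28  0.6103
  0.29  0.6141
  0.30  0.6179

0.5636

T = 0.75;  σ√T = 0.1472
d₁ = [ln(368/370) + (0.024 + 0.17²/2)·0.75] / 0.1472 = [-0.0054 + 0.0288] / 0.1472 = 0.1591 ⇒ 0.16
N(d₁) = N(0.16) = 0.5636
Δ_call = N(d₁) = 0.5636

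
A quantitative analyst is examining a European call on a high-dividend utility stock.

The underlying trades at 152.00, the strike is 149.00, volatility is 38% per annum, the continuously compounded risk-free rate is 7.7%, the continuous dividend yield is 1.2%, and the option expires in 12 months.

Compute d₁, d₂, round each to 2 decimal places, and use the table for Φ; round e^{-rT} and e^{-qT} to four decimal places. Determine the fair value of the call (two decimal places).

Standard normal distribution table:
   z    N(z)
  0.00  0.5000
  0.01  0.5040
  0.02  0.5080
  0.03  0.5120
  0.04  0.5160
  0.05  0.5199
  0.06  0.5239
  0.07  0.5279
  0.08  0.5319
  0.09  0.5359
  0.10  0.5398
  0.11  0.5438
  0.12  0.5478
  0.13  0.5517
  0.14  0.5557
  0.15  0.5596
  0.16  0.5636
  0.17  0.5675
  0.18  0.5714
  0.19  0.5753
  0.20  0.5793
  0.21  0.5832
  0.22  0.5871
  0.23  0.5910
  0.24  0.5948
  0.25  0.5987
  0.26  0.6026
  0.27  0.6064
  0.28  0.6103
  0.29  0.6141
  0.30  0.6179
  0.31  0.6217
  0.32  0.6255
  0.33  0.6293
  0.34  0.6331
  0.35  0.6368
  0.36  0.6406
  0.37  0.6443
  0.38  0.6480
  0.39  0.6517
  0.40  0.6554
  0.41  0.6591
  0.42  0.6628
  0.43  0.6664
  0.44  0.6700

28.36

T = 1;  σ√T = 0.3800
d₁ = [ln(152/149) + (0.077 − 0.012 + ½·0.38²)·1] / (σ√T) = (0.0199 + 0.1372) / 0.3800 = 0.4135 ⇒ 0.41
d₂ = 0.4135 − 0.3800 = 0.0335 ⇒ 0.03
e^(−qT) = e^(−0.012·1) = 0.9881;  e^(−rT) = e^(−0.077·1) = 0.9259
N(d₁) = N(0.41) = 0.6591;  N(d₂) = N(0.03) = 0.5120
C = 152·0.9881·0.6591 − 149·0.9259·0.5120 = 98.9910 − 70.6351 = 28.3560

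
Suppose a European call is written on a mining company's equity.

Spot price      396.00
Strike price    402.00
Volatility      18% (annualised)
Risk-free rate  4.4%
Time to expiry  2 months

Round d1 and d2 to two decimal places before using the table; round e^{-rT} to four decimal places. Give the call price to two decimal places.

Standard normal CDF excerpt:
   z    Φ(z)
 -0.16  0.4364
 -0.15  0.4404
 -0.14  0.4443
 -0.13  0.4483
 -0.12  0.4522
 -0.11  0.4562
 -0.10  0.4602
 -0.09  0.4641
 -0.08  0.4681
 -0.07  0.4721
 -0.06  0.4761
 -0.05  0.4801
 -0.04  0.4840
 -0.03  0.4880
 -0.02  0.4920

9.65

σ√T = 0.18·√0.1667 = 0.0735
d₁ = [ln(396/402) + (0.044 + ½·0.18²)·0.1667] / (σ√T) = (-0.0150 + 0.0100) / 0.0735 = -0.0681 ⇒ -0.07
d₂ = -0.0681 − 0.0735 = -0.1416 ⇒ -0.14
exp(−rT) = exp(−0.044·0.1667) = 0.9927
N(d₁) = N(-0.07) = 0.4721;  N(d₂) = N(-0.14) = 0.4443
C = 396·0.4721 − 402·0.9927·0.4443 = 186.9516 − 177.3048 = 9.6468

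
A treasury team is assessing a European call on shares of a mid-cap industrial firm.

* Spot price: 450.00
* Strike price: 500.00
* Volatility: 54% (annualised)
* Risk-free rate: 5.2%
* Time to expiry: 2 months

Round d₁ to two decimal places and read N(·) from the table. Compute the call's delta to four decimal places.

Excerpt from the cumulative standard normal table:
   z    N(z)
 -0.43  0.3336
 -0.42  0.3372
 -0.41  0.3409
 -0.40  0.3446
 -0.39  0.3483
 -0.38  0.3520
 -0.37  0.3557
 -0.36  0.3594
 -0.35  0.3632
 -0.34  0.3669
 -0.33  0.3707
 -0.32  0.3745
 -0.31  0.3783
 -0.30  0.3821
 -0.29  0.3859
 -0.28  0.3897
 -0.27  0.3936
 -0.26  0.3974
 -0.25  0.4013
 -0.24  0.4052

0.3707

σ√T = 0.54·√0.1667 = 0.2205
ln(S/K) + (r + σ²/2)T = ln(450/500) + (0.052 + 0.54²/2)·0.1667 = -0.1054 + 0.0330 = -0.0724
d₁ = -0.0724 / 0.2205 = -0.3284 which rounds to -0.33
N(d₁) = N(-0.33) = 0.3707
Δ_call = N(d₁) = 0.3707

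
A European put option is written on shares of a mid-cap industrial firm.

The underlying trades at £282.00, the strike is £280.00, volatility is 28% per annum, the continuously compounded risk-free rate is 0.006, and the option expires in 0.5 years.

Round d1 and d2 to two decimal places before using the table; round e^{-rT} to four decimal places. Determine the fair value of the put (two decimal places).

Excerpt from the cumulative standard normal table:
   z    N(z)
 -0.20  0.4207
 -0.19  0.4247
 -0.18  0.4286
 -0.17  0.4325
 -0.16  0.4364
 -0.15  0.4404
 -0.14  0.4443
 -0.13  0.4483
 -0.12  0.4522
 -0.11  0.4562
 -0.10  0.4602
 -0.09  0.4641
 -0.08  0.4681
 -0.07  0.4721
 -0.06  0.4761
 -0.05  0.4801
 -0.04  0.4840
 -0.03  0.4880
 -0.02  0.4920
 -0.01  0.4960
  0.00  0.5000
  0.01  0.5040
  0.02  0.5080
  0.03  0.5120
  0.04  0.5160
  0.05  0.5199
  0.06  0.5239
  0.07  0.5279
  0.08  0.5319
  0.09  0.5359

£20.94

T = 0.5;  σ√T = 0.1980
ln(S/K) + (r + σ²/2)T = ln(282/280) + (0.006 + 0.28²/2)·0.5 = 0.0071 + 0.0226 = 0.0297
d₁ = 0.0297 / 0.1980 = 0.1501 which rounds to 0.15
d₂ = d₁ − σ√T = 0.1501 − 0.1980 = -0.0479 which rounds to -0.05
exp(−rT) = exp(−0.006·0.5) = 0.9970
P = 280·0.9970·N(0.05) − 282·N(-0.15) = 280·0.9970·0.5199 − 282·0.4404 = 145.1353 − 124.1928 = 20.9425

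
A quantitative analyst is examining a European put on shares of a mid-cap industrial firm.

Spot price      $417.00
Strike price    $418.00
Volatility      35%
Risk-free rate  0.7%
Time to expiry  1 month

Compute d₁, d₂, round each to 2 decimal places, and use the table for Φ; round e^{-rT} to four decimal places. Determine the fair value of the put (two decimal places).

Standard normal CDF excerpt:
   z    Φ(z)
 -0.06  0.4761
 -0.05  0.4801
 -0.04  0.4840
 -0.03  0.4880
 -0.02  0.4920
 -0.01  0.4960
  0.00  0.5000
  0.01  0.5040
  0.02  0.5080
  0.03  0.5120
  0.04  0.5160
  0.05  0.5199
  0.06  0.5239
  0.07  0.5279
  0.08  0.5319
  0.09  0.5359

T = 0.08333;  σ√T = 0.1010
d₁ = [ln(417/418) + (0.007 + ½·0.35²)·0.08333] / (σ√T) = (-0.0024 + 0.0057) / 0.1010 = 0.0326 → 0.03
d₂ = 0.0326 − 0.1010 = -0.0685 → -0.07
exp(−rT) = exp(−0.007·0.08333) = 0.9994
P = 418·0.9994·N(0.07) − 417·N(-0.03) = 418·0.9994·0.5279 − 417·0.4880 = 220.5298 − 203.4960 = 17.0338

$17.03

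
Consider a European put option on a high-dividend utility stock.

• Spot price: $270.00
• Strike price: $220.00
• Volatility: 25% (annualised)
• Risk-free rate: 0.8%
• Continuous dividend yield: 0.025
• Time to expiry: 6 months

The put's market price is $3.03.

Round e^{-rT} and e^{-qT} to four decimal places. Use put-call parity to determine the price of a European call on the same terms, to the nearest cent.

$50.56

e^(−qT) = e^(−0.025·0.5) = 0.9876;  e^(−rT) = e^(−0.008·0.5) = 0.9960
Put-call parity: C − P = S·e^(−qT) − K·e^(−rT) = 270·0.9876 − 220·0.9960 = 266.6520 − 219.1200 = 47.5320
C = P + (C − P) = 3.03 + (47.5320) = 50.5620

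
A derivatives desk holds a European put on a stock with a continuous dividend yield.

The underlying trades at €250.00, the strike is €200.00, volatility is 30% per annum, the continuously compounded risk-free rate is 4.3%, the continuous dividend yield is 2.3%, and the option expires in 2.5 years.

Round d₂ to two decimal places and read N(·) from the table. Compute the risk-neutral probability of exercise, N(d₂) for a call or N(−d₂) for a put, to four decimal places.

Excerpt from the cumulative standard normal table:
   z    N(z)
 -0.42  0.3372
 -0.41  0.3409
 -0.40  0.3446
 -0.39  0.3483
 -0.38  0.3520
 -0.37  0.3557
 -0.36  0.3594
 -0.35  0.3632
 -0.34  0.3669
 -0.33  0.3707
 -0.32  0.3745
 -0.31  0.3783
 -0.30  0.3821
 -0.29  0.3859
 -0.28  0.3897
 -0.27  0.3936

σ√T = 0.3 × 1.5811 = 0.4743
ln(S/K) + (r − q + σ²/2)T = ln(250/200) + (0.043 − 0.023 + 0.3²/2)·2.5 = 0.2231 + 0.1625 = 0.3856
d₁ = 0.3856 / 0.4743 = 0.8130 ⇒ 0.81
d₂ = d₁ − σ√T = 0.8130 − 0.4743 = 0.3387 ⇒ 0.34
Risk-neutral Pr[S_T < K] = N(−d₂) = N(-0.34) = 0.3669

0.3669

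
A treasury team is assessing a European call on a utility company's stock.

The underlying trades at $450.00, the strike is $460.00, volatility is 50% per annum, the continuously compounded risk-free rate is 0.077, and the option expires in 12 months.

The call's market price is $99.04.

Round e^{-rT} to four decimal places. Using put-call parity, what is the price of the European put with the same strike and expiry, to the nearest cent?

exp(−rT) = exp(−0.077·1) = 0.9259
Put-call parity: C − P = S − K·e^(−rT) = 450 − 460·0.9259 = 450 − 425.9140 = 24.0860
P = C − (C − P) = 99.04 − (24.0860) = 74.9540

$74.95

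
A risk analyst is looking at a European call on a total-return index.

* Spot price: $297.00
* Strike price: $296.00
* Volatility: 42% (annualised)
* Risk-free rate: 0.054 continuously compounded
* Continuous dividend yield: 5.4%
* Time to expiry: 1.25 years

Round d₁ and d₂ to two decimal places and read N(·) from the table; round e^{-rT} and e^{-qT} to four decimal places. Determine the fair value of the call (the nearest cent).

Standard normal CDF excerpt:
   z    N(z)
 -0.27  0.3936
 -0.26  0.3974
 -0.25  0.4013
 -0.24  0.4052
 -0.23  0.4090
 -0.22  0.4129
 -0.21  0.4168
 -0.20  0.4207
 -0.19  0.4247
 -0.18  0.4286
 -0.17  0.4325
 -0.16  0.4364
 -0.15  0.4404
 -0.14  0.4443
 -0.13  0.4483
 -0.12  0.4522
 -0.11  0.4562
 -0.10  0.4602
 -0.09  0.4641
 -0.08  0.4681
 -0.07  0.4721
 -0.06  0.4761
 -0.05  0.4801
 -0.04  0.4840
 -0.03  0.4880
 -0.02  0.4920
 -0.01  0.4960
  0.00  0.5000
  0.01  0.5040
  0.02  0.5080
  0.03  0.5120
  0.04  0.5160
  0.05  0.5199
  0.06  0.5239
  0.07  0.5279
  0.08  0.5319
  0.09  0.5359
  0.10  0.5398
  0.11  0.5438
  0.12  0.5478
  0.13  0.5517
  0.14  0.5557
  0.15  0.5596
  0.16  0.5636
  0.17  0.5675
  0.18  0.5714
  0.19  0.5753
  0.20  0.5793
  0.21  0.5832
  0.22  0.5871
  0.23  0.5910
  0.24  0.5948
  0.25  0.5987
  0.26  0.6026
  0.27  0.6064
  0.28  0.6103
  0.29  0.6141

$51.96

T = 1.25;  σ√T = 0.4696
d₁ = [ln(297/296) + (0.054 − 0.054 + 0.42²/2)·1.25] / 0.4696 = [0.0034 + 0.1102] / 0.4696 = 0.2420 ≈ 0.24
d₂ = d₁ − σ√T = 0.2420 − 0.4696 = -0.2276 ≈ -0.23
exp(−qT) = exp(−0.054·1.25) = 0.9347;  exp(−rT) = exp(−0.054·1.25) = 0.9347
N(d₁) = N(0.24) = 0.5948;  N(d₂) = N(-0.23) = 0.4090
C = 297·0.9347·0.5948 − 296·0.9347·0.4090 = 165.1200 − 113.1585 = 51.9615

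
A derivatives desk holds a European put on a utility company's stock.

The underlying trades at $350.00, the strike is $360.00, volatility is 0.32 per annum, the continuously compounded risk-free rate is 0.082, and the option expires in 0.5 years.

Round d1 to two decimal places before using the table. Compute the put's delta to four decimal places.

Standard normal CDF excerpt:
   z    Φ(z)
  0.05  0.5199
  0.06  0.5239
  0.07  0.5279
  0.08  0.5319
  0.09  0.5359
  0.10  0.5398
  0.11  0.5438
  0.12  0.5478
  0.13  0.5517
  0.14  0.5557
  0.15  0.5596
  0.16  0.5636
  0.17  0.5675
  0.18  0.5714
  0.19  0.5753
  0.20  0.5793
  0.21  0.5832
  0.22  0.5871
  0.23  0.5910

-0.4325

T = 0.5;  σ√T = 0.2263
d₁ = [ln(350/360) + (0.082 + 0.32²/2)·0.5] / 0.2263 = [-0.0282 + 0.0666] / 0.2263 = 0.1698 ≈ 0.17
N(d₁) = N(0.17) = 0.5675
Δ_put = N(d₁) − 1 = 0.5675 − 1 = -0.4325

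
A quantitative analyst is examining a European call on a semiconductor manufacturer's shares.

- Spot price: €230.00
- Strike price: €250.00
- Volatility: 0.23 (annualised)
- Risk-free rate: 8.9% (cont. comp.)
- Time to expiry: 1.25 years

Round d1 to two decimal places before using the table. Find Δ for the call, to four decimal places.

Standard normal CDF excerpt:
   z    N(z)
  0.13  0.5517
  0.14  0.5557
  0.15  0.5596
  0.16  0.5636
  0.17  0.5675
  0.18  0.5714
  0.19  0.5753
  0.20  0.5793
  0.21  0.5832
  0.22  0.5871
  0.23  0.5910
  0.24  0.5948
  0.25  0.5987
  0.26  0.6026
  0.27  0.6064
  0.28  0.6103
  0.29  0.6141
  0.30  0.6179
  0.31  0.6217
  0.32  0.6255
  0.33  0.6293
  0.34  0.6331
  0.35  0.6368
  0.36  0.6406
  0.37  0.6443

T = 1.25;  σ√T = 0.2571
d₁ = [ln(230/250) + (0.089 + ½·0.23²)·1.25] / (σ√T) = (-0.0834 + 0.1443) / 0.2571 = 0.2369 ⇒ 0.24
N(d₁) = N(0.24) = 0.5948
Δ_call = N(d₁) = 0.5948

0.5948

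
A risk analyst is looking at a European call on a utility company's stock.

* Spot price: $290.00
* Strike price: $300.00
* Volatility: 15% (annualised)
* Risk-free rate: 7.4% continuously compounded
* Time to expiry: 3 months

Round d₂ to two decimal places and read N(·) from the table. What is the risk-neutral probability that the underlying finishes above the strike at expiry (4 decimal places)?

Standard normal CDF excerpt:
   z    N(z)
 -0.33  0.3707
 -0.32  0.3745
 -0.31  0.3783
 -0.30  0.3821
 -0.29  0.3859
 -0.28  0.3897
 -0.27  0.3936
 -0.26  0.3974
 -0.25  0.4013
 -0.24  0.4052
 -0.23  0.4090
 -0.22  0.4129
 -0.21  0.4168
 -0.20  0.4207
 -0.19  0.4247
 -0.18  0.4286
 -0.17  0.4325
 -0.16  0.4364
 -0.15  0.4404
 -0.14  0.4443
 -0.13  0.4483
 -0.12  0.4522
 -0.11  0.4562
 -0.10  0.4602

σ√T = 0.15 × 0.5000 = 0.0750
d₁ = [ln(290/300) + (0.074 + ½·0.15²)·0.25] / (σ√T) = (-0.0339 + 0.0213) / 0.0750 = -0.1679 ⇒ -0.17
d₂ = -0.1679 − 0.0750 = -0.2429 ⇒ -0.24
Pr(exercise) under Q = N(d₂) = 0.4052

0.4052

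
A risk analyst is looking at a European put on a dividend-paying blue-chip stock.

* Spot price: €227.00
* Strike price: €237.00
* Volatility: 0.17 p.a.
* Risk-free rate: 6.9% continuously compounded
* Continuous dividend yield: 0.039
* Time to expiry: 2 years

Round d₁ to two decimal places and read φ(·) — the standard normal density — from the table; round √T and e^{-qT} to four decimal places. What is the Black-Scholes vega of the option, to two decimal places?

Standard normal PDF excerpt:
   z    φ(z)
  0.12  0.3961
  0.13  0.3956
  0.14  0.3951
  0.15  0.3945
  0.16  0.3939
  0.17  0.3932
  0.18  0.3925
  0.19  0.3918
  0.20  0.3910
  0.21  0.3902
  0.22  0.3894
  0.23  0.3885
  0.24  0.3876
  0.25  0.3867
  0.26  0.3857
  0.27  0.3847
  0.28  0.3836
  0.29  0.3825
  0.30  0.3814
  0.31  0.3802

116.34

T = 2;  σ√T = 0.2404
d₁ = [ln(227/237) + (0.069 − 0.039 + 0.17²/2)·2] / 0.2404 = [-0.0431 + 0.0889] / 0.2404 = 0.1905 which rounds to 0.19
√T = √2 = 1.4142
φ(d₁) = φ(0.19) = 0.3918
e^(−qT) = e^(−0.039·2) = 0.9250
vega = S·e^(−qT)·φ(d₁)·√T = 227·0.9250·0.3918·1.4142 = 116.3437
(The call has the same vega.)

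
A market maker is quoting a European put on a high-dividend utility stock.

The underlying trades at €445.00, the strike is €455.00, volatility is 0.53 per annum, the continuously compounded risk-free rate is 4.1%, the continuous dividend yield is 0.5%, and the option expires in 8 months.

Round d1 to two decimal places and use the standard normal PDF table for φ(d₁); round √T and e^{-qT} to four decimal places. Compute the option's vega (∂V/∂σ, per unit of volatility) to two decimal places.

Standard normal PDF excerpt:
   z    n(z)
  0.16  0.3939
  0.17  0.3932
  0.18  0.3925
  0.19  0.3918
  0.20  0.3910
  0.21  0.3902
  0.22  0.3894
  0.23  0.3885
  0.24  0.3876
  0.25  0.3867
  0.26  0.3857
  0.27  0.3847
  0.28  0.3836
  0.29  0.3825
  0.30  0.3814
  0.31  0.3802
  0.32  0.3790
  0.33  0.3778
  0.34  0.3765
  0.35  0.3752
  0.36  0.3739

σ√T = 0.53·√0.6667 = 0.4327
d₁ = [ln(445/455) + (0.041 − 0.005 + ½·0.53²)·0.6667] / (σ√T) = (-0.0222 + 0.1176) / 0.4327 = 0.2205 ≈ 0.22
√T = √0.6667 = 0.8165
φ(d₁) = φ(0.22) = 0.3894
e^(−qT) = e^(−0.005·0.6667) = 0.9967
vega = S·e^(−qT)·φ(d₁)·√T = 445·0.9967·0.3894·0.8165 = 141.0187

141.02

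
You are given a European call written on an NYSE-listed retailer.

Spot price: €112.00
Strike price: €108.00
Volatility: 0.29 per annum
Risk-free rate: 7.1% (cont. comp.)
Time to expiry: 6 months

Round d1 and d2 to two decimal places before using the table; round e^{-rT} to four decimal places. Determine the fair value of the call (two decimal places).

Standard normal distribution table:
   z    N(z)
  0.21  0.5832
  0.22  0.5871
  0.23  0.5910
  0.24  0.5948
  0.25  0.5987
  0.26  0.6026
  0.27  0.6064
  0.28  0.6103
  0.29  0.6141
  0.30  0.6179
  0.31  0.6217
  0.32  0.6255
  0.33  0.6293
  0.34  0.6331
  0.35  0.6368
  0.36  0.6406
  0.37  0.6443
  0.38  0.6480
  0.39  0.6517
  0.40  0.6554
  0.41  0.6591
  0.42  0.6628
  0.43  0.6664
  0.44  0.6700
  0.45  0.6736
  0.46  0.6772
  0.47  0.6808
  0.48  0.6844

σ√T = 0.29·√0.5 = 0.2051
d₁ = [ln(112/108) + (0.071 + ½·0.29²)·0.5] / (σ√T) = (0.0364 + 0.0565) / 0.2051 = 0.4530 ⇒ 0.45
d₂ = 0.4530 − 0.2051 = 0.2479 ⇒ 0.25
exp(−rT) = exp(−0.071·0.5) = 0.9651
N(d₁) = N(0.45) = 0.6736;  N(d₂) = N(0.25) = 0.5987
C = 112·0.6736 − 108·0.9651·0.5987 = 75.4432 − 62.4030 = 13.0402

€13.04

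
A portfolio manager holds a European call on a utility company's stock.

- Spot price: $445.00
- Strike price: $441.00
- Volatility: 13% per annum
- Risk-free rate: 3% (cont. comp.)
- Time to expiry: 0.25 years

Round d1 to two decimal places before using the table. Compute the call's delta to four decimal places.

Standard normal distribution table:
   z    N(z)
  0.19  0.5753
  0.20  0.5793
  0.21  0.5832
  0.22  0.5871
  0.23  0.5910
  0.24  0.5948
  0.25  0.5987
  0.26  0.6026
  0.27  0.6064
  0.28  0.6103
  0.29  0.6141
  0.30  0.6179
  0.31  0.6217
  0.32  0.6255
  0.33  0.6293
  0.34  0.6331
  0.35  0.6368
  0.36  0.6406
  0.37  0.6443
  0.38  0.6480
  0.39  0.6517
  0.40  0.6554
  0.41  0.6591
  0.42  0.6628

0.6141

σ√T = 0.13·√0.25 = 0.0650
d₁ = [ln(445/441) + (0.03 + ½·0.13²)·0.25] / (σ√T) = (0.0090 + 0.0096) / 0.0650 = 0.2868 ⇒ 0.29
N(d₁) = N(0.29) = 0.6141
Δ_call = N(d₁) = 0.6141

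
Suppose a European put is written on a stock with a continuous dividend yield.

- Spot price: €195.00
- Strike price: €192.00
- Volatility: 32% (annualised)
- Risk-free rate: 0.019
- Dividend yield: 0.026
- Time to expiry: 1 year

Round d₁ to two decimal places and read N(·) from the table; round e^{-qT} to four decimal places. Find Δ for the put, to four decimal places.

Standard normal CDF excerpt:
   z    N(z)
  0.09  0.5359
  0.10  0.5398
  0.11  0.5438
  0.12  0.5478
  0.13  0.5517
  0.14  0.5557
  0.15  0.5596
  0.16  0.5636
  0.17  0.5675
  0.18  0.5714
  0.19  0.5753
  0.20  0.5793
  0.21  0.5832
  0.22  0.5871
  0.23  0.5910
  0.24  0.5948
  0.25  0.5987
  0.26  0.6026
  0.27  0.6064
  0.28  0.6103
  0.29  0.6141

T = 1;  σ√T = 0.3200
d₁ = [ln(195/192) + (0.019 − 0.026 + 0.32²/2)·1] / 0.3200 = [0.0155 + 0.0442] / 0.3200 = 0.1866 ≈ 0.19
N(d₁) = N(0.19) = 0.5753
Δ_put = exp(−qT)·(N(d₁) − 1) = 0.9743·(0.5753 − 1) = -0.4138

-0.4138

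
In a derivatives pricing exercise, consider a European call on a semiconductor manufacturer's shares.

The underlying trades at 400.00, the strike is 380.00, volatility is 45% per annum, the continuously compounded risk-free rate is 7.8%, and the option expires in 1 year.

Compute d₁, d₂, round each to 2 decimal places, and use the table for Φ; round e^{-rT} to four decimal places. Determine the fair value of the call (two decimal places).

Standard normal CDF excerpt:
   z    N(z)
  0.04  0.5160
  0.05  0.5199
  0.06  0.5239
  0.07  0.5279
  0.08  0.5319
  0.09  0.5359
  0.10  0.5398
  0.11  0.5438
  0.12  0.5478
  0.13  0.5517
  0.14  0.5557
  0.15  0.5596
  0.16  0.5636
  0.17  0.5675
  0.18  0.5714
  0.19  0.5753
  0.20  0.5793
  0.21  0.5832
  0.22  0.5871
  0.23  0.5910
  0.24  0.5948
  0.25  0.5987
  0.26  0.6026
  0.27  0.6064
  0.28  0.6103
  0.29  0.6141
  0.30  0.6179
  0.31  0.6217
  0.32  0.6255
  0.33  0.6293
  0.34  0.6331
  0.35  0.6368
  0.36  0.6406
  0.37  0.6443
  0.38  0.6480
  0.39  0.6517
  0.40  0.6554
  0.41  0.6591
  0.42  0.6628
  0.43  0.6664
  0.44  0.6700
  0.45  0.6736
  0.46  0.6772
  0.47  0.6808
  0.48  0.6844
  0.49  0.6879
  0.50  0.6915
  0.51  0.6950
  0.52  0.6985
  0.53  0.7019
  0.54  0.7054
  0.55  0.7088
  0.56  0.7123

93.85

T = 1;  σ√T = 0.4500
d₁ = [ln(400/380) + (0.078 + 0.45²/2)·1] / 0.4500 = [0.0513 + 0.1793] / 0.4500 = 0.5123 ≈ 0.51
d₂ = d₁ − σ√T = 0.5123 − 0.4500 = 0.0623 ≈ 0.06
exp(−rT) = exp(−0.078·1) = 0.9250
N(d₁) = N(0.51) = 0.6950;  N(d₂) = N(0.06) = 0.5239
C = 400·0.6950 − 380·0.9250·0.5239 = 278.0000 − 184.1509 = 93.8491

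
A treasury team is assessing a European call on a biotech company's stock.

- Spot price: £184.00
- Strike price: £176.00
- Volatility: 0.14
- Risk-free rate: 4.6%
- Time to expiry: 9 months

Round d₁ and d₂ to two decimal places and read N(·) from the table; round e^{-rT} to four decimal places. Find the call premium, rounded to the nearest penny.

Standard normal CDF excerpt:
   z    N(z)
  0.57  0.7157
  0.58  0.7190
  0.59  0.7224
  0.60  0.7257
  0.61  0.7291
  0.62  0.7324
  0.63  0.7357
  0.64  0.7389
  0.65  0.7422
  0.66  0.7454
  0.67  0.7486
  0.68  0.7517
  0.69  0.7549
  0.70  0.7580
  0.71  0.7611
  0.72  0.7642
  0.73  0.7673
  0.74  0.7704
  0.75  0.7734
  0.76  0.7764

£17.21

σ√T = 0.14·√0.75 = 0.1212
d₁ = [ln(184/176) + (0.046 + 0.14²/2)·0.75] / 0.1212 = [0.0445 + 0.0418] / 0.1212 = 0.7118 ⇒ 0.71
d₂ = d₁ − σ√T = 0.7118 − 0.1212 = 0.5906 ⇒ 0.59
exp(−rT) = exp(−0.046·0.75) = 0.9661
N(d₁) = N(0.71) = 0.7611;  N(d₂) = N(0.59) = 0.7224
C = 184·0.7611 − 176·0.9661·0.7224 = 140.0424 − 122.8323 = 17.2101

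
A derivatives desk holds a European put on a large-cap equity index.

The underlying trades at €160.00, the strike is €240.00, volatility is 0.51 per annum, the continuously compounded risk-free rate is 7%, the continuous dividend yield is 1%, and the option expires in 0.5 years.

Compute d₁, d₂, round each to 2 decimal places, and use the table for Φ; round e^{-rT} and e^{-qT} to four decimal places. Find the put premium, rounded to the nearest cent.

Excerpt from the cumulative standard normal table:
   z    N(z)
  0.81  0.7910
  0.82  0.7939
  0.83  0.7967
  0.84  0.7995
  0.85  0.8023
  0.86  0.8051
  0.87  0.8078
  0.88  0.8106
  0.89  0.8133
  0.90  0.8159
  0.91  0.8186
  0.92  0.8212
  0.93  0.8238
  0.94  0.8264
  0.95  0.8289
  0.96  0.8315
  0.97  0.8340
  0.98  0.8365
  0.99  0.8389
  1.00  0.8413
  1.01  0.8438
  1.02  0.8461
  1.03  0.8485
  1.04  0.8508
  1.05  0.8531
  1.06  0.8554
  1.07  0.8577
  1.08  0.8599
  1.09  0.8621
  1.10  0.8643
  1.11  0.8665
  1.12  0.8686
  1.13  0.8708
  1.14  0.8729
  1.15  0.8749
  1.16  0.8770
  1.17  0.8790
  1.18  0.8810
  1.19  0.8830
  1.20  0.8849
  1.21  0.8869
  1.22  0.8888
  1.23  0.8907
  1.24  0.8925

T = 0.5;  σ√T = 0.3606
d₁ = [ln(160/240) + (0.07 − 0.01 + ½·0.51²)·0.5] / (σ√T) = (-0.4055 + 0.0950) / 0.3606 = -0.8608 ≈ -0.86
d₂ = -0.8608 − 0.3606 = -1.2215 ≈ -1.22
e^(−qT) = e^(−0.01·0.5) = 0.9950;  e^(−rT) = e^(−0.07·0.5) = 0.9656
P = 240·0.9656·N(1.22) − 160·0.9950·N(0.86) = 240·0.9656·0.8888 − 160·0.9950·0.8051 = 205.9741 − 128.1719 = 77.8021

€77.80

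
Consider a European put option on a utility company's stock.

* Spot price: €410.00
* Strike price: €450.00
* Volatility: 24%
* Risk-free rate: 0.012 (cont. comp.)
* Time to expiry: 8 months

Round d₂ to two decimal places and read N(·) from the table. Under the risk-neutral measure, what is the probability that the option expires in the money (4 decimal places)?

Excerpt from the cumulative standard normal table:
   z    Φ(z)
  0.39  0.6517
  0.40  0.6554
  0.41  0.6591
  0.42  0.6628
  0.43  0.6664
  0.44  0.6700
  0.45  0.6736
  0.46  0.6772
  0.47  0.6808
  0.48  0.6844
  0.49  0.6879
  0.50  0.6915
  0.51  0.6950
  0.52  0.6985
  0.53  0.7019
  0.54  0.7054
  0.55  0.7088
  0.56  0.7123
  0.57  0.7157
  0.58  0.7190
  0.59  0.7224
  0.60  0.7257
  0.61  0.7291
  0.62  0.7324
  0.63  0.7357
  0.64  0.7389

σ√T = 0.24 × 0.8165 = 0.1960
ln(S/K) + (r + σ²/2)T = ln(410/450) + (0.012 + 0.24²/2)·0.6667 = -0.0931 + 0.0272 = -0.0659
d₁ = -0.0659 / 0.1960 = -0.3362 ⇒ -0.34
d₂ = d₁ − σ√T = -0.3362 − 0.1960 = -0.5322 ⇒ -0.53
Risk-neutral Pr[S_T < K] = N(−d₂) = N(0.53) = 0.7019

0.7019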